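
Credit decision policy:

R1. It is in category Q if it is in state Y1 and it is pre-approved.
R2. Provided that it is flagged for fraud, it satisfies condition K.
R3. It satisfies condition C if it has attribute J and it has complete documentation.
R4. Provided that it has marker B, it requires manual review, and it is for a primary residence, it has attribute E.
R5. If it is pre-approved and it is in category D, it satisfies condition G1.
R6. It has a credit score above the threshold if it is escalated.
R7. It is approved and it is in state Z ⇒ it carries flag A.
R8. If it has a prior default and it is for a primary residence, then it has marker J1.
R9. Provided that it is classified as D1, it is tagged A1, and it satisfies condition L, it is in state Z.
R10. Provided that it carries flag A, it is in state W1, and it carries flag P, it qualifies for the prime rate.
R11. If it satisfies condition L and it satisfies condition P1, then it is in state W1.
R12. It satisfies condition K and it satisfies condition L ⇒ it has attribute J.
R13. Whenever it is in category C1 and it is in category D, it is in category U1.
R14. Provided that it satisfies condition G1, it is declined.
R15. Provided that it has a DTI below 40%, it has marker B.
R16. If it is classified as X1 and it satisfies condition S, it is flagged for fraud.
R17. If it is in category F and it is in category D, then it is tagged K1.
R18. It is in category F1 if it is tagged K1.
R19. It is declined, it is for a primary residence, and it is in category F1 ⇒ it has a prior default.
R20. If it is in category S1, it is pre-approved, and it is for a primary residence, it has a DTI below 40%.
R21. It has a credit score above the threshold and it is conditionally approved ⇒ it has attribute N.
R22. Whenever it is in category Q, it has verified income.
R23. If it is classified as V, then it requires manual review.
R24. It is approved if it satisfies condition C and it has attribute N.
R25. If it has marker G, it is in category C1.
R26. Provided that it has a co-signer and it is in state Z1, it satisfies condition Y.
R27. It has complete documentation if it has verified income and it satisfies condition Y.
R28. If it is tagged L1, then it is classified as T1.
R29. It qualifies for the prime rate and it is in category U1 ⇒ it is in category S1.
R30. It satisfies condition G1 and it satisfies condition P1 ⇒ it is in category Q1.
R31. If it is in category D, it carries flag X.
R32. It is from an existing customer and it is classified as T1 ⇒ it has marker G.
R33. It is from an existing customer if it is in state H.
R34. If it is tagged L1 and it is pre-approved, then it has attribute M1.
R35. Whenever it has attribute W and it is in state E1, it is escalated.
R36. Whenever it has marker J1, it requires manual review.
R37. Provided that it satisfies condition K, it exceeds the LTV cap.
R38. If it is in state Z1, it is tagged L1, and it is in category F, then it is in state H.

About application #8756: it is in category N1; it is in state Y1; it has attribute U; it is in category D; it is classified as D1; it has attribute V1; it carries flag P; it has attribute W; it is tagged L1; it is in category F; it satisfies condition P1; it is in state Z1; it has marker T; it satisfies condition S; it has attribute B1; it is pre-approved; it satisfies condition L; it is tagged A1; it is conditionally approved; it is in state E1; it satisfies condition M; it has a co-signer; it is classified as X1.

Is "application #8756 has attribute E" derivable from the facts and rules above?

Forward chaining from the given facts derives: is in category Q, satisfies condition G1, is in state Z, is in state W1, is declined, is flagged for fraud, is tagged K1, is in category F1, has verified income, satisfies condition Y, has complete documentation, is classified as T1, is in category Q1, carries flag X, has attribute M1, is escalated, is in state H, satisfies condition K, has a credit score above the threshold, has attribute J, has attribute N, is from an existing customer, exceeds the LTV cap, satisfies condition C, is approved, has marker G, carries flag A, qualifies for the prime rate, is in category C1, is in category U1, is in category S1.
The only rule concluding "it has attribute E" is R4, which needs "it has marker B"; that is never established.

No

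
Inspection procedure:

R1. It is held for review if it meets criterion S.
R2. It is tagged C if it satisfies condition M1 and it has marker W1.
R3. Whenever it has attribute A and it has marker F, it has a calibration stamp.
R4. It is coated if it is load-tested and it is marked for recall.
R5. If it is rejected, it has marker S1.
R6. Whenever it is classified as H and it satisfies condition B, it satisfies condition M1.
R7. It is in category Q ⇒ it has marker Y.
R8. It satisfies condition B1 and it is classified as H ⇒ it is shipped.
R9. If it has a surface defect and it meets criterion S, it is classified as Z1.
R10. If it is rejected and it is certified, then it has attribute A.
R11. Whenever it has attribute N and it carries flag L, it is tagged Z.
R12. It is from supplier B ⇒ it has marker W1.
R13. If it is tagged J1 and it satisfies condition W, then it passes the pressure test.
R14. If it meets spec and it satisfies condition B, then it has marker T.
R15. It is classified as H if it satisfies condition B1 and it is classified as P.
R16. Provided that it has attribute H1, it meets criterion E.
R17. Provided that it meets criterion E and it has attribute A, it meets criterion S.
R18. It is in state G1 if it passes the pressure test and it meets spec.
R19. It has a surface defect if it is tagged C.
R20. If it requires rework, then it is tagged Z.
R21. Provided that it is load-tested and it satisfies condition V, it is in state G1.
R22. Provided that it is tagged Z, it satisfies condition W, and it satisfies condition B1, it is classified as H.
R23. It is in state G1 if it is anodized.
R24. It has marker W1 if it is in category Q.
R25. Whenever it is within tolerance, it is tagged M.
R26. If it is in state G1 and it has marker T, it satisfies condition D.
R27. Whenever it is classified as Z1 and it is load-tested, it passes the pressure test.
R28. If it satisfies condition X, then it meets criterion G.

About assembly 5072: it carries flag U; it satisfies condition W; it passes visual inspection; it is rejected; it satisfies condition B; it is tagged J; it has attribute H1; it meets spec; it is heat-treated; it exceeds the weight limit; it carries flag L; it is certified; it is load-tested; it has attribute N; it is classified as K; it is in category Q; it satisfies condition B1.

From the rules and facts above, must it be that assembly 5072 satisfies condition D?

Yes

By R10 (it is rejected, it is certified): it has attribute A.
By R11 (it has attribute N, it carries flag L): it is tagged Z.
By R14 (it meets spec, it satisfies condition B): it has marker T.
By R16 (it has attribute H1): it meets criterion E.
By R17 (it meets criterion E, it has attribute A): it meets criterion S.
By R22 (it is tagged Z, it satisfies condition W, it satisfies condition B1): it is classified as H.
By R24 (it is in category Q): it has marker W1.
By R6 (it is classified as H, it satisfies condition B): it satisfies condition M1.
By R2 (it satisfies condition M1, it has marker W1): it is tagged C.
By R19 (it is tagged C): it has a surface defect.
By R9 (it has a surface defect, it meets criterion S): it is classified as Z1.
By R27 (it is classified as Z1, it is load-tested): it passes the pressure test.
By R18 (it passes the pressure test, it meets spec): it is in state G1.
By R26 (it is in state G1, it has marker T): it satisfies condition D.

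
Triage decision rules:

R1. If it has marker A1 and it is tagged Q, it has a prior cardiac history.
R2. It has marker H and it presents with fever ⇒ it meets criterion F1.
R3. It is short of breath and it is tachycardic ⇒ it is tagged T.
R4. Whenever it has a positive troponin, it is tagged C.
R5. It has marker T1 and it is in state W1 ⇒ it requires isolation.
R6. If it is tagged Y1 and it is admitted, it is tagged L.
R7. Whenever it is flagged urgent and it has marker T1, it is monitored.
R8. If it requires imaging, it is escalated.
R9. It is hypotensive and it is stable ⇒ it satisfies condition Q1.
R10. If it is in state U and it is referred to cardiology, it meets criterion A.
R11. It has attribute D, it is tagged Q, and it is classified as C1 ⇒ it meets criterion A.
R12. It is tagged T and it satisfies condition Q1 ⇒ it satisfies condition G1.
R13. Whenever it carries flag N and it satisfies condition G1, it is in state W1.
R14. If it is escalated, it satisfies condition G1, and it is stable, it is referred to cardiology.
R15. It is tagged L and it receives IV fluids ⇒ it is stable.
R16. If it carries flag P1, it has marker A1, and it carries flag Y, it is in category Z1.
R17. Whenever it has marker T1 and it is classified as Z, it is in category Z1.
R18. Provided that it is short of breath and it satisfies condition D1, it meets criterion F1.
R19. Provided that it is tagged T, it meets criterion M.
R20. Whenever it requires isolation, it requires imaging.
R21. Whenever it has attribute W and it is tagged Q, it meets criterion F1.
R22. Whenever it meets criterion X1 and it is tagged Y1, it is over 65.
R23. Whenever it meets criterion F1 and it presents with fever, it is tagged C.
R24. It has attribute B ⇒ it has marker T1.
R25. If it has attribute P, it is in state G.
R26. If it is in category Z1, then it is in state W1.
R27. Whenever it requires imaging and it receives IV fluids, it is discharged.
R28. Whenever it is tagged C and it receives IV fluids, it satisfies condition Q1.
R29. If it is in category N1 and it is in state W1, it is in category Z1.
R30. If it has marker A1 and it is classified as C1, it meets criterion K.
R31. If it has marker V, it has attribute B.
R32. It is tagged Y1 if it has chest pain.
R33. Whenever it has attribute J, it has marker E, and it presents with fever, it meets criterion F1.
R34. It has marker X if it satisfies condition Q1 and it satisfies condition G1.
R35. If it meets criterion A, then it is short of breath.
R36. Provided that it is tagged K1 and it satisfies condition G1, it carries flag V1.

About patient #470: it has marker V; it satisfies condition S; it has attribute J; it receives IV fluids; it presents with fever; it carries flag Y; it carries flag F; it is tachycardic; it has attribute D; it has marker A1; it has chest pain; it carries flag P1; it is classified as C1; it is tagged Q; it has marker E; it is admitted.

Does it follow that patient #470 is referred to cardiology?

By R11 (it has attribute D, it is tagged Q, it is classified as C1): it meets criterion A.
By R16 (it carries flag P1, it has marker A1, it carries flag Y): it is in category Z1.
By R26 (it is in category Z1): it is in state W1.
By R31 (it has marker V): it has attribute B.
By R32 (it has chest pain): it is tagged Y1.
By R33 (it has attribute J, it has marker E, it presents with fever): it meets criterion F1.
By R35 (it meets criterion A): it is short of breath.
By R3 (it is short of breath, it is tachycardic): it is tagged T.
By R6 (it is tagged Y1, it is admitted): it is tagged L.
By R15 (it is tagged L, it receives IV fluids): it is stable.
By R23 (it meets criterion F1, it presents with fever): it is tagged C.
By R24 (it has attribute B): it has marker T1.
By R28 (it is tagged C, it receives IV fluids): it satisfies condition Q1.
By R5 (it has marker T1, it is in state W1): it requires isolation.
By R12 (it is tagged T, it satisfies condition Q1): it satisfies condition G1.
By R20 (it requires isolation): it requires imaging.
By R8 (it requires imaging): it is escalated.
By R14 (it is escalated, it satisfies condition G1, it is stable): it is referred to cardiology.

Yes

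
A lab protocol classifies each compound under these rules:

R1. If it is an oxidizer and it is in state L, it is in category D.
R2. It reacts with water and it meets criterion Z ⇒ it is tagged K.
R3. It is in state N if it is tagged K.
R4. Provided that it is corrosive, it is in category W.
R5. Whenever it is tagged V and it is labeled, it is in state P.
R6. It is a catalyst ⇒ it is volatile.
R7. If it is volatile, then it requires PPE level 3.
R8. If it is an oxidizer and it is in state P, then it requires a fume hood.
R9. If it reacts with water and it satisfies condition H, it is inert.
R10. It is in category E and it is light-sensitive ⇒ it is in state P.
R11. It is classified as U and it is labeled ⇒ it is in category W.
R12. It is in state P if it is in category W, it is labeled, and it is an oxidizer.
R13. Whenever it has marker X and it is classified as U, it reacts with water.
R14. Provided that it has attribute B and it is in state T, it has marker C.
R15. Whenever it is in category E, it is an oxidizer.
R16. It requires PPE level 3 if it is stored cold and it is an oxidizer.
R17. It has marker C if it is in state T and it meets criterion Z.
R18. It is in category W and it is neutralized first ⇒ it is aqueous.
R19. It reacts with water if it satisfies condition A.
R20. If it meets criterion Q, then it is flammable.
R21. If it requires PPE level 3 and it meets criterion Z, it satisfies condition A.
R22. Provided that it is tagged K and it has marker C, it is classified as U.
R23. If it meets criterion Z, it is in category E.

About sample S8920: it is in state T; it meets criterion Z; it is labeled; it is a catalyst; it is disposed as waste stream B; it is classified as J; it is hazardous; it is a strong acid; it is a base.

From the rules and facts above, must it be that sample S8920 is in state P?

Yes

By R6 (it is a catalyst): it is volatile.
By R7 (it is volatile): it requires PPE level 3.
By R17 (it is in state T, it meets criterion Z): it has marker C.
By R21 (it requires PPE level 3, it meets criterion Z): it satisfies condition A.
By R23 (it meets criterion Z): it is in category E.
By R15 (it is in category E): it is an oxidizer.
By R19 (it satisfies condition A): it reacts with water.
By R2 (it reacts with water, it meets criterion Z): it is tagged K.
By R22 (it is tagged K, it has marker C): it is classified as U.
By R11 (it is classified as U, it is labeled): it is in category W.
By R12 (it is in category W, it is labeled, it is an oxidizer): it is in state P.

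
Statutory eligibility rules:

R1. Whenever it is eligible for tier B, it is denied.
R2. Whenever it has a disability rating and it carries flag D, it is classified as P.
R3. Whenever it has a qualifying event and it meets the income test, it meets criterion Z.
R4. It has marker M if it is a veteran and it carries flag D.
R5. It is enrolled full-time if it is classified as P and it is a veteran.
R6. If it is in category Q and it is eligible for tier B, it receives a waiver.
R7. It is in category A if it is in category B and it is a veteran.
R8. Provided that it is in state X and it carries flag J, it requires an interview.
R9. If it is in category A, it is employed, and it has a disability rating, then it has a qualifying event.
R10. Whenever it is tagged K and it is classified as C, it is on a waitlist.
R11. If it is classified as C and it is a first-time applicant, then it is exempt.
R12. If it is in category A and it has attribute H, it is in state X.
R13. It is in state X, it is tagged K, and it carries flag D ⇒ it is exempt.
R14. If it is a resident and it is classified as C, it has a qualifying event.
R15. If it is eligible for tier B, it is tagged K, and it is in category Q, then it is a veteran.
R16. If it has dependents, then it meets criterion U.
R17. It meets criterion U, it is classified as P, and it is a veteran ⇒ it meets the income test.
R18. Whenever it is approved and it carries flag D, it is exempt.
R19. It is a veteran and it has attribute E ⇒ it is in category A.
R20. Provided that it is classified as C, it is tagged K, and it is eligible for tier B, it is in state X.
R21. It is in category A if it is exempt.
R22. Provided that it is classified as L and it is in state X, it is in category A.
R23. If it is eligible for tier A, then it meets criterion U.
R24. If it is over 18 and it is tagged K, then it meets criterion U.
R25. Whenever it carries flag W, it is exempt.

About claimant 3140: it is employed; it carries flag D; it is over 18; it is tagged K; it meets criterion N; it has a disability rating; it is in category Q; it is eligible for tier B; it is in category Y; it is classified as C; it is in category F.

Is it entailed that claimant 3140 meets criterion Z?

Yes

By R2 (it has a disability rating, it carries flag D): it is classified as P.
By R15 (it is eligible for tier B, it is tagged K, it is in category Q): it is a veteran.
By R20 (it is classified as C, it is tagged K, it is eligible for tier B): it is in state X.
By R24 (it is over 18, it is tagged K): it meets criterion U.
By R13 (it is in state X, it is tagged K, it carries flag D): it is exempt.
By R17 (it meets criterion U, it is classified as P, it is a veteran): it meets the income test.
By R21 (it is exempt): it is in category A.
By R9 (it is in category A, it is employed, it has a disability rating): it has a qualifying event.
By R3 (it has a qualifying event, it meets the income test): it meets criterion Z.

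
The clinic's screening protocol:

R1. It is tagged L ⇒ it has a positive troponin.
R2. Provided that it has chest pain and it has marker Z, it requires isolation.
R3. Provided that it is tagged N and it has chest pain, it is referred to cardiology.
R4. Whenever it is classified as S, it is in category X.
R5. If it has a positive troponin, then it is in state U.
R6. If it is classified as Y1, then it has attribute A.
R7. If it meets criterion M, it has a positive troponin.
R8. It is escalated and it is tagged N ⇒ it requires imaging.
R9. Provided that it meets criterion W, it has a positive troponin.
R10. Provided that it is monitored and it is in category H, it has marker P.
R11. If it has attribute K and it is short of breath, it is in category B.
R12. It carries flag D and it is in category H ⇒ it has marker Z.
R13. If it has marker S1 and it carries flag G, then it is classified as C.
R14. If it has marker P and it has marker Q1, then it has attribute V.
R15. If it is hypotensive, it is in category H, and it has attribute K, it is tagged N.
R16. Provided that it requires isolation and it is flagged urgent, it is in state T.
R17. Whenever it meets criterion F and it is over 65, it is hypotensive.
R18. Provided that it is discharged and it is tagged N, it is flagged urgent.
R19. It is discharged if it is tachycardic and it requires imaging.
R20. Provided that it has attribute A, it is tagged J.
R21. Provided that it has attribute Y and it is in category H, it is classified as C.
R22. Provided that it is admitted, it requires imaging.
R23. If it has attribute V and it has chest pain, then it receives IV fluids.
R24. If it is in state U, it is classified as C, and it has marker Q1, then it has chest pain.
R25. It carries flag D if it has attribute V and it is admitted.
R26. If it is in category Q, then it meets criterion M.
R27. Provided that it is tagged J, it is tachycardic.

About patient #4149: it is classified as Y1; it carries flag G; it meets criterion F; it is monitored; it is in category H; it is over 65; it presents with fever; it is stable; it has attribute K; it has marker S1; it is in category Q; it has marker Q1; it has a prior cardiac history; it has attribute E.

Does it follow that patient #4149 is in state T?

Forward chaining from the given facts derives: has attribute A, has marker P, is classified as C, has attribute V, is hypotensive, is tagged J, meets criterion M, is tachycardic, has a positive troponin, is tagged N, is in state U, has chest pain, is referred to cardiology, receives IV fluids.
The only rule concluding "it is in state T" is R16, which needs "it requires isolation"; that is never established.

No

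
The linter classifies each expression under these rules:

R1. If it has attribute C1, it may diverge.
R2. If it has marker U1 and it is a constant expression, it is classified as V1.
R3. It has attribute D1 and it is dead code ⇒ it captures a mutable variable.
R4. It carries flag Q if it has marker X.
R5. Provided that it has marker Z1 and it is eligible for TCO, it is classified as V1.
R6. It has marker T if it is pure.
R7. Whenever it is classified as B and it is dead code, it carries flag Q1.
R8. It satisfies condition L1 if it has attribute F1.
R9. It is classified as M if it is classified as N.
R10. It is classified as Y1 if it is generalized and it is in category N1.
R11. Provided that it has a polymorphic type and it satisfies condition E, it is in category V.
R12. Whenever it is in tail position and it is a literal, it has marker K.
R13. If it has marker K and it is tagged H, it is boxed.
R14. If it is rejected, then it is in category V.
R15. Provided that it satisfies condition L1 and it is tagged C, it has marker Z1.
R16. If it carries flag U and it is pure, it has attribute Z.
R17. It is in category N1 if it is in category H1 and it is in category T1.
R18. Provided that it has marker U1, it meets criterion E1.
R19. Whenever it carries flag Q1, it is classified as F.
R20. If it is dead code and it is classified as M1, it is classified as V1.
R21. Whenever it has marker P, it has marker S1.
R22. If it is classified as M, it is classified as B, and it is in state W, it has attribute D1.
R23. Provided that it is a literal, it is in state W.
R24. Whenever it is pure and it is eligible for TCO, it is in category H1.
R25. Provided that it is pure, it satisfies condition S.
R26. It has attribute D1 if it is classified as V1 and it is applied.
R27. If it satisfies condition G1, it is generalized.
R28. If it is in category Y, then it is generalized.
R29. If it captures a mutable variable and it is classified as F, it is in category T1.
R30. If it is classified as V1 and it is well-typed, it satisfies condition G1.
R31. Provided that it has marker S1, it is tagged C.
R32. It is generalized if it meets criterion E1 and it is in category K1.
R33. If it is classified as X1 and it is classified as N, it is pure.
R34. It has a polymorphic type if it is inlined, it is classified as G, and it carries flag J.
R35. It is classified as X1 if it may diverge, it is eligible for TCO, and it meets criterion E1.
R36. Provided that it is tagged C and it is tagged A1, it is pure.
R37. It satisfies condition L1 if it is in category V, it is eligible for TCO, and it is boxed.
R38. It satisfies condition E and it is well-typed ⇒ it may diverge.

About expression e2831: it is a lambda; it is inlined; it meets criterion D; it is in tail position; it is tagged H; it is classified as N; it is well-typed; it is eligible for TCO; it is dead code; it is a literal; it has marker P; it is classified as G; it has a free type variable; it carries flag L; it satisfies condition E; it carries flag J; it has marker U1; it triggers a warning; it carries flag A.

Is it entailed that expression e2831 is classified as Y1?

No

Forward chaining from the given facts derives: is classified as M, has marker K, is boxed, meets criterion E1, has marker S1, is in state W, is tagged C, has a polymorphic type, may diverge, is in category V, is classified as X1, satisfies condition L1, has marker Z1, is pure, is classified as V1, has marker T, is in category H1, satisfies condition S, satisfies condition G1, is generalized.
The only rule concluding "it is classified as Y1" is R10, which needs "it is in category N1"; that is never established.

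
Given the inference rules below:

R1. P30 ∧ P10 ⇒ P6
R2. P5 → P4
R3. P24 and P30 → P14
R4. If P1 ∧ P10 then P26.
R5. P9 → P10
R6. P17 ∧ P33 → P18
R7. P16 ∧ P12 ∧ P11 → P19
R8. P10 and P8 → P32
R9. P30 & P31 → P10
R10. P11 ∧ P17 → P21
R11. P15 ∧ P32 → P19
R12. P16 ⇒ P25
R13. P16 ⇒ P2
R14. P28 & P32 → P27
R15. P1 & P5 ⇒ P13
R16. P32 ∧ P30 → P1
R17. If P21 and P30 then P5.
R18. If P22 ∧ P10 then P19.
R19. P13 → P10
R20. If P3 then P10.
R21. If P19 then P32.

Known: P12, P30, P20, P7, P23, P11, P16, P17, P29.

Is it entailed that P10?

P19  (by R7: P16, P12, P11)
P21  (by R10: P11, P17)
P5  (by R17: P21, P30)
P32  (by R21: P19)
P1  (by R16: P32, P30)
P13  (by R15: P1, P5)
P10  (by R19: P13)

Yes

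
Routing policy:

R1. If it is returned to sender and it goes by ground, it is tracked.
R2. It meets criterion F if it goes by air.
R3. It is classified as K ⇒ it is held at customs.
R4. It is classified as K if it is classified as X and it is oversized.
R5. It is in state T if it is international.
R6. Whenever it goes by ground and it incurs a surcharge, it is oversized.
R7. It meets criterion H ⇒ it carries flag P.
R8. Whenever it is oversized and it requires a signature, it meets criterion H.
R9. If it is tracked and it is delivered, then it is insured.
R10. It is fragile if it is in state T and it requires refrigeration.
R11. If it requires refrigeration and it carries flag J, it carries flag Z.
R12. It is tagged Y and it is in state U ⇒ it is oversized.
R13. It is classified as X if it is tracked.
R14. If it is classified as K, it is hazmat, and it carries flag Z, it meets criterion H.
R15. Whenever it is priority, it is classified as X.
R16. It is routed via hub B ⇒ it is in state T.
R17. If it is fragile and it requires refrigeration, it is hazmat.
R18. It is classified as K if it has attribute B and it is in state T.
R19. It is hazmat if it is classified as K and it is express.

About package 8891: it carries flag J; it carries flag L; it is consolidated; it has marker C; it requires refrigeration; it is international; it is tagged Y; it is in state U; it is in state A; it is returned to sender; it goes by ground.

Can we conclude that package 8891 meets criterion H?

By R1 (it is returned to sender, it goes by ground): it is tracked.
By R5 (it is international): it is in state T.
By R10 (it is in state T, it requires refrigeration): it is fragile.
By R11 (it requires refrigeration, it carries flag J): it carries flag Z.
By R12 (it is tagged Y, it is in state U): it is oversized.
By R13 (it is tracked): it is classified as X.
By R17 (it is fragile, it requires refrigeration): it is hazmat.
By R4 (it is classified as X, it is oversized): it is classified as K.
By R14 (it is classified as K, it is hazmat, it carries flag Z): it meets criterion H.

Yes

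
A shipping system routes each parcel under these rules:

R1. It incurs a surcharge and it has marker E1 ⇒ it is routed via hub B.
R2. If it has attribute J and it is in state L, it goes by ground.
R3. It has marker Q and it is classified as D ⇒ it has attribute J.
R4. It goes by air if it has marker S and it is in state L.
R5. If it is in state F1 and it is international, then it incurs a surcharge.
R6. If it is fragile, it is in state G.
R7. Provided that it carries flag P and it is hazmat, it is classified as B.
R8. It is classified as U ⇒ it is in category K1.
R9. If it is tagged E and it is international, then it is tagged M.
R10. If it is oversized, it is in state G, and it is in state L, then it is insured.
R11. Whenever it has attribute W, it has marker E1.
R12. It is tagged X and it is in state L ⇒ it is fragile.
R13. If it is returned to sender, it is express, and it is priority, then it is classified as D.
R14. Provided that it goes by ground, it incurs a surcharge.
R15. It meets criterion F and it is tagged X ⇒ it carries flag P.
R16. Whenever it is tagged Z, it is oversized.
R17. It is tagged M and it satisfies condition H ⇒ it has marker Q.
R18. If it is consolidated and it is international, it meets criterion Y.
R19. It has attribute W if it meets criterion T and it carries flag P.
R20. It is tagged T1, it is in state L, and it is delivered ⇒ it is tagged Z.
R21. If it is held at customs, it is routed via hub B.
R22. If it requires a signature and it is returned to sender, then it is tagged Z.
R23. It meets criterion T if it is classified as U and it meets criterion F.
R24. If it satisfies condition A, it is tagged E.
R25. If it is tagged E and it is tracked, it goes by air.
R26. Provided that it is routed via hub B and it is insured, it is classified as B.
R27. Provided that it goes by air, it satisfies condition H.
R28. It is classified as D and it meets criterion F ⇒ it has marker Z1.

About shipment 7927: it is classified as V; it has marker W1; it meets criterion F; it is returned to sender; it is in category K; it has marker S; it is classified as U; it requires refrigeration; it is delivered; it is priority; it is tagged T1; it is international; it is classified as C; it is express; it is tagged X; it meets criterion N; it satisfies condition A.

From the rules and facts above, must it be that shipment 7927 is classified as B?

No

Forward chaining from the given facts derives: is in category K1, is classified as D, carries flag P, meets criterion T, is tagged E, has marker Z1, is tagged M, has attribute W, has marker E1.
Rules concluding "it is classified as B": R7 needs "it is hazmat"; R26 needs "it is routed via hub B" — none of these are established.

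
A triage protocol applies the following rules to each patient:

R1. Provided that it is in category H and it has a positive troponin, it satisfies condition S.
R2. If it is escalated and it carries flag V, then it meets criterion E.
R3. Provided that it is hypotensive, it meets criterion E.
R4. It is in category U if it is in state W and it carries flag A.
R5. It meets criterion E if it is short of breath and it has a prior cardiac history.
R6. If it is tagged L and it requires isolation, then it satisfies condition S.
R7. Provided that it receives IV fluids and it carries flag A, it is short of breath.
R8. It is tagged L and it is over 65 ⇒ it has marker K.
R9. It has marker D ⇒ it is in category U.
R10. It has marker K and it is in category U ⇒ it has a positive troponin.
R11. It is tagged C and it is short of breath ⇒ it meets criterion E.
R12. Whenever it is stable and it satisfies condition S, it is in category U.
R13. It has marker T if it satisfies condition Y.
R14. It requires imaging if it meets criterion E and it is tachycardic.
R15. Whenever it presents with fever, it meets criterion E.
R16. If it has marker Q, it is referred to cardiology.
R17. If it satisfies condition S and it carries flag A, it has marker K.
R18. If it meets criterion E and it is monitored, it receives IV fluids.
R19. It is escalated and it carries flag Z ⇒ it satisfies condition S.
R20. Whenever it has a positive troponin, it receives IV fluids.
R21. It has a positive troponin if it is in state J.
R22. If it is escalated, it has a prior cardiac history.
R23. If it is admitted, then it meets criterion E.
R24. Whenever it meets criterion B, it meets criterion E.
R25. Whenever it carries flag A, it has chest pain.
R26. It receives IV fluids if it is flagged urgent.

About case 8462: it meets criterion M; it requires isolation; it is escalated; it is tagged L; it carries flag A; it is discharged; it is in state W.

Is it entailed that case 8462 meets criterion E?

Yes

By R4 (it is in state W, it carries flag A): it is in category U.
By R6 (it is tagged L, it requires isolation): it satisfies condition S.
By R17 (it satisfies condition S, it carries flag A): it has marker K.
By R22 (it is escalated): it has a prior cardiac history.
By R10 (it has marker K, it is in category U): it has a positive troponin.
By R20 (it has a positive troponin): it receives IV fluids.
By R7 (it receives IV fluids, it carries flag A): it is short of breath.
By R5 (it is short of breath, it has a prior cardiac history): it meets criterion E.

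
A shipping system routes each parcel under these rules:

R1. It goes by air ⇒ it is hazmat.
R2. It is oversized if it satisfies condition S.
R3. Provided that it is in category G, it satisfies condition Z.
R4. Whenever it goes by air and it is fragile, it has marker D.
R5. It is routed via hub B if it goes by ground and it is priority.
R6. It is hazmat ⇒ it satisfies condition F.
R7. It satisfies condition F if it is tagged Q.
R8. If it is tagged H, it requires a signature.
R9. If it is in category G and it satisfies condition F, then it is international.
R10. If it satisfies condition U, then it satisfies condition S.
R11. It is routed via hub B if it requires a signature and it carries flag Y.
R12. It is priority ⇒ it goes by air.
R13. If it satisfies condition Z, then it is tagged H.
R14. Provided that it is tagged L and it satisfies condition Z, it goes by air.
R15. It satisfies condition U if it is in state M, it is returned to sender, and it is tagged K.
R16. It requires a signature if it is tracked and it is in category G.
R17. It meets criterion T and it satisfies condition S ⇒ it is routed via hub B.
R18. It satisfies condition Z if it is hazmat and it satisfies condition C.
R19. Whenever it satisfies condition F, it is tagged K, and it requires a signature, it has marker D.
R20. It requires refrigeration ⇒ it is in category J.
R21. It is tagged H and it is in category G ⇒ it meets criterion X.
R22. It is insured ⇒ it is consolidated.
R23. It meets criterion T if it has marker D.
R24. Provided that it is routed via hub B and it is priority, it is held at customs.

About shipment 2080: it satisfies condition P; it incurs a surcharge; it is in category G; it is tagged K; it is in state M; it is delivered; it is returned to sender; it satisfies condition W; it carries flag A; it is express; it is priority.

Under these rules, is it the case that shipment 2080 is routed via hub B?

By R3 (it is in category G): it satisfies condition Z.
By R12 (it is priority): it goes by air.
By R13 (it satisfies condition Z): it is tagged H.
By R15 (it is in state M, it is returned to sender, it is tagged K): it satisfies condition U.
By R1 (it goes by air): it is hazmat.
By R6 (it is hazmat): it satisfies condition F.
By R8 (it is tagged H): it requires a signature.
By R10 (it satisfies condition U): it satisfies condition S.
By R19 (it satisfies condition F, it is tagged K, it requires a signature): it has marker D.
By R23 (it has marker D): it meets criterion T.
By R17 (it meets criterion T, it satisfies condition S): it is routed via hub B.

Yes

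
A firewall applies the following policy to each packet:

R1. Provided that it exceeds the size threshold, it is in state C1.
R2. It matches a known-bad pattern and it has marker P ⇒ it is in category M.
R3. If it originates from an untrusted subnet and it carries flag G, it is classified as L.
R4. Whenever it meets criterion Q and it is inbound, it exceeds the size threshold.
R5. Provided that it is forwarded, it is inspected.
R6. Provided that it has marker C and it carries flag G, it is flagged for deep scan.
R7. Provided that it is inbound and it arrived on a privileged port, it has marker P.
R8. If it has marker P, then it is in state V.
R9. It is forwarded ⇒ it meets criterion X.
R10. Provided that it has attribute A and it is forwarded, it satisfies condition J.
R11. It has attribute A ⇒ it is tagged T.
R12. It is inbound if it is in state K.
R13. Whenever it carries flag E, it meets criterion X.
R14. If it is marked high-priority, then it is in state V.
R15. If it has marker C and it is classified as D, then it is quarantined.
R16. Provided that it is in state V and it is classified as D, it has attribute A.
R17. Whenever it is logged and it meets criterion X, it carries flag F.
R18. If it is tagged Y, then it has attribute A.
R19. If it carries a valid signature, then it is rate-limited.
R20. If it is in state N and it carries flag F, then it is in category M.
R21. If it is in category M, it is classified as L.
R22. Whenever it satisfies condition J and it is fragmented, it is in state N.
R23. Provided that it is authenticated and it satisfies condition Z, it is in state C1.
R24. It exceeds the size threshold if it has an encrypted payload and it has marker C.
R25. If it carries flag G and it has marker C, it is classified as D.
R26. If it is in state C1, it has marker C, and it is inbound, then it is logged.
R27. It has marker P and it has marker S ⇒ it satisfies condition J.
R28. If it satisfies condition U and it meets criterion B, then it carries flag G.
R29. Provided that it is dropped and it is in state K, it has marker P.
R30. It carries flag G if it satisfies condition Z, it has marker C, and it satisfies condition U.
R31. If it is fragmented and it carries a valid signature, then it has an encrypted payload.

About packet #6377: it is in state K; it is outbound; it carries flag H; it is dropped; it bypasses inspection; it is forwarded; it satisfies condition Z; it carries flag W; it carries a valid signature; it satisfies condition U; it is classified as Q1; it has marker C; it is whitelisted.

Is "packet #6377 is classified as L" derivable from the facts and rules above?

Forward chaining from the given facts derives: is inspected, meets criterion X, is inbound, is rate-limited, has marker P, carries flag G, is flagged for deep scan, is in state V, is classified as D, is quarantined, has attribute A, satisfies condition J, is tagged T.
Rules concluding "it is classified as L": R3 needs "it originates from an untrusted subnet"; R21 needs "it is in category M" — none of these are established.

No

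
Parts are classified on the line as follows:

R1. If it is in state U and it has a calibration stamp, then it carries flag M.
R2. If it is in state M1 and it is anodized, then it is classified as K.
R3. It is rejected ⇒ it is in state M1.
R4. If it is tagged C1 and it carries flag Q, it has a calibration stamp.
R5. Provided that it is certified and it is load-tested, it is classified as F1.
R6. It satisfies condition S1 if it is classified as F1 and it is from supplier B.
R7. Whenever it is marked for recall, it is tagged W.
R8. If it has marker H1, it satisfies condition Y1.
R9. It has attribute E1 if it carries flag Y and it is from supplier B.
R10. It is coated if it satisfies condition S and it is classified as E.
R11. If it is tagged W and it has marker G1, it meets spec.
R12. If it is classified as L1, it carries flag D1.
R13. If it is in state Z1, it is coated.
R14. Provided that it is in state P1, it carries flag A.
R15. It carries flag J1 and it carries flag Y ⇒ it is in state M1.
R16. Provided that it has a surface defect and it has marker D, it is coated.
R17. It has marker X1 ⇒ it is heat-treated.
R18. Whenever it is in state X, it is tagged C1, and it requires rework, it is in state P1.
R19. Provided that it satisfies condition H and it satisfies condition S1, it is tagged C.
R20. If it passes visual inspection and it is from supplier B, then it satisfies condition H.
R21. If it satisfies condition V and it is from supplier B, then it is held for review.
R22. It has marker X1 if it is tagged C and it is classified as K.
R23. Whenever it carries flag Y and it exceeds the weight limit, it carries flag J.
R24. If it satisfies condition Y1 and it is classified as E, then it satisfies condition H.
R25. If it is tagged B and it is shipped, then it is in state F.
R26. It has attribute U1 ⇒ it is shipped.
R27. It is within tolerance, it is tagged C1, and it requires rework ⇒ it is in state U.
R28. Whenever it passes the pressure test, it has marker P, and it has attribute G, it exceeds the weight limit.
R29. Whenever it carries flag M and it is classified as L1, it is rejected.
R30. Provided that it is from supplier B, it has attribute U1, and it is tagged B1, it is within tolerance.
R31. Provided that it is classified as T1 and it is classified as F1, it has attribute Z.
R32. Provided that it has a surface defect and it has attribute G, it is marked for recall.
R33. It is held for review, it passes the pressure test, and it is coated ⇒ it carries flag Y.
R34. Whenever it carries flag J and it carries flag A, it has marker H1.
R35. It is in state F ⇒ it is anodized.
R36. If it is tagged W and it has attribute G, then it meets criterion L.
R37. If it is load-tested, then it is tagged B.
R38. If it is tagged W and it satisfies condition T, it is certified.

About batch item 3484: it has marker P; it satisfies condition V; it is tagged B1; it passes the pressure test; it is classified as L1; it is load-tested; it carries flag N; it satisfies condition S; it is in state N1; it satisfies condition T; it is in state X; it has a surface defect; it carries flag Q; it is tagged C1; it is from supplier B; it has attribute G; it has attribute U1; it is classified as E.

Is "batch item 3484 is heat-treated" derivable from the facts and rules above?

Forward chaining from the given facts derives: has a calibration stamp, is coated, carries flag D1, is held for review, is shipped, exceeds the weight limit, is within tolerance, is marked for recall, carries flag Y, is tagged B, is tagged W, has attribute E1, carries flag J, is in state F, is anodized, meets criterion L, is certified, is classified as F1, satisfies condition S1.
The only rule concluding "it is heat-treated" is R17, which needs "it has marker X1"; that is never established.

No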